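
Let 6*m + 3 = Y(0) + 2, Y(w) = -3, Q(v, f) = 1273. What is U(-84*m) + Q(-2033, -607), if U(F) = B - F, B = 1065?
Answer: 2282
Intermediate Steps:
m = -2/3 (m = -1/2 + (-3 + 2)/6 = -1/2 + (1/6)*(-1) = -1/2 - 1/6 = -2/3 ≈ -0.66667)
U(F) = 1065 - F
U(-84*m) + Q(-2033, -607) = (1065 - (-84)*(-2)/3) + 1273 = (1065 - 1*56) + 1273 = (1065 - 56) + 1273 = 1009 + 1273 = 2282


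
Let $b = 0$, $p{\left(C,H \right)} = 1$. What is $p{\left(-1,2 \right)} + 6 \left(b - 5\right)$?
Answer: $-29$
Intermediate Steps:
$p{\left(-1,2 \right)} + 6 \left(b - 5\right) = 1 + 6 \left(0 - 5\right) = 1 + 6 \left(-5\right) = 1 - 30 = -29$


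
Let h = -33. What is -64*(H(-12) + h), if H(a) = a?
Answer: 2880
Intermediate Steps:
-64*(H(-12) + h) = -64*(-12 - 33) = -64*(-45) = 2880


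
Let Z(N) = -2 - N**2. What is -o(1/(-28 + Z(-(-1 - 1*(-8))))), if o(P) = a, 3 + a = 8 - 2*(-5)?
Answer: -15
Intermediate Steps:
a = 15 (a = -3 + (8 - 2*(-5)) = -3 + (8 + 10) = -3 + 18 = 15)
o(P) = 15
-o(1/(-28 + Z(-(-1 - 1*(-8))))) = -1*15 = -15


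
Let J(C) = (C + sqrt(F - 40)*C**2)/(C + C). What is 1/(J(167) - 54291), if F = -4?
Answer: -19742/1071914607 - 668*I*sqrt(11)/11791060677 ≈ -1.8418e-5 - 1.879e-7*I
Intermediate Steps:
J(C) = (C + 2*I*sqrt(11)*C**2)/(2*C) (J(C) = (C + sqrt(-4 - 40)*C**2)/(C + C) = (C + sqrt(-44)*C**2)/((2*C)) = (C + (2*I*sqrt(11))*C**2)*(1/(2*C)) = (C + 2*I*sqrt(11)*C**2)*(1/(2*C)) = (C + 2*I*sqrt(11)*C**2)/(2*C))
1/(J(167) - 54291) = 1/((1/2 + I*167*sqrt(11)) - 54291) = 1/((1/2 + 167*I*sqrt(11)) - 54291) = 1/(-108581/2 + 167*I*sqrt(11))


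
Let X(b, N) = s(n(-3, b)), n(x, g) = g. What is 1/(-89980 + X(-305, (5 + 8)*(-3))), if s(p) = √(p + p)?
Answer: -8998/809640101 - I*√610/8096401010 ≈ -1.1114e-5 - 3.0505e-9*I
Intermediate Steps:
s(p) = √2*√p (s(p) = √(2*p) = √2*√p)
X(b, N) = √2*√b
1/(-89980 + X(-305, (5 + 8)*(-3))) = 1/(-89980 + √2*√(-305)) = 1/(-89980 + √2*(I*√305)) = 1/(-89980 + I*√610)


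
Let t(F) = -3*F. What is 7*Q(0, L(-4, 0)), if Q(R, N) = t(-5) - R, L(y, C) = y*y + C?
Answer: 105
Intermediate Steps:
L(y, C) = C + y² (L(y, C) = y² + C = C + y²)
Q(R, N) = 15 - R (Q(R, N) = -3*(-5) - R = 15 - R)
7*Q(0, L(-4, 0)) = 7*(15 - 1*0) = 7*(15 + 0) = 7*15 = 105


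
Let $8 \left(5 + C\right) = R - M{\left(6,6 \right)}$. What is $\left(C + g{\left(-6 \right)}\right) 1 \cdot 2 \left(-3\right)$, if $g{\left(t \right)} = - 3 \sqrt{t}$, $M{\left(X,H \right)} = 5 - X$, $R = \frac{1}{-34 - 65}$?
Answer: $\frac{1931}{66} + 18 i \sqrt{6} \approx 29.258 + 44.091 i$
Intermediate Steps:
$R = - \frac{1}{99}$ ($R = \frac{1}{-99} = - \frac{1}{99} \approx -0.010101$)
$C = - \frac{1931}{396}$ ($C = -5 + \frac{- \frac{1}{99} - \left(5 - 6\right)}{8} = -5 + \frac{- \frac{1}{99} - -1}{8} = -5 + \frac{- \frac{1}{99} + 1}{8} = -5 + \frac{1}{8} \cdot \frac{98}{99} = -5 + \frac{49}{396} = - \frac{1931}{396} \approx -4.8763$)
$\left(C + g{\left(-6 \right)}\right) 1 \cdot 2 \left(-3\right) = \left(- \frac{1931}{396} - 3 \sqrt{-6}\right) 1 \cdot 2 \left(-3\right) = \left(- \frac{1931}{396} - 3 i \sqrt{6}\right) 2 \left(-3\right) = \left(- \frac{1931}{396} - 3 i \sqrt{6}\right) \left(-6\right) = \frac{1931}{66} + 18 i \sqrt{6}$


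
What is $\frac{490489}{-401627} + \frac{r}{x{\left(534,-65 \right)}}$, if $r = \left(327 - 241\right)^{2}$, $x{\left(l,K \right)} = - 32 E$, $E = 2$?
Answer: $- \frac{750456147}{6426032} \approx -116.78$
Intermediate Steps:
$x{\left(l,K \right)} = -64$ ($x{\left(l,K \right)} = \left(-32\right) 2 = -64$)
$r = 7396$ ($r = 86^{2} = 7396$)
$\frac{490489}{-401627} + \frac{r}{x{\left(534,-65 \right)}} = \frac{490489}{-401627} + \frac{7396}{-64} = 490489 \left(- \frac{1}{401627}\right) + 7396 \left(- \frac{1}{64}\right) = - \frac{490489}{401627} - \frac{1849}{16} = - \frac{750456147}{6426032}$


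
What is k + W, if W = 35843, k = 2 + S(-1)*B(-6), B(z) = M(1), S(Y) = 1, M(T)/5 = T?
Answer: 35850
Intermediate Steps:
M(T) = 5*T
B(z) = 5 (B(z) = 5*1 = 5)
k = 7 (k = 2 + 1*5 = 2 + 5 = 7)
k + W = 7 + 35843 = 35850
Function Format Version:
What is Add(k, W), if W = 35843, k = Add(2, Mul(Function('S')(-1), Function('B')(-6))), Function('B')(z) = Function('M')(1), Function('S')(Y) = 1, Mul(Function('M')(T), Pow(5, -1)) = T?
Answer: 35850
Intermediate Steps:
Function('M')(T) = Mul(5, T)
Function('B')(z) = 5 (Function('B')(z) = Mul(5, 1) = 5)
k = 7 (k = Add(2, Mul(1, 5)) = Add(2, 5) = 7)
Add(k, W) = Add(7, 35843) = 35850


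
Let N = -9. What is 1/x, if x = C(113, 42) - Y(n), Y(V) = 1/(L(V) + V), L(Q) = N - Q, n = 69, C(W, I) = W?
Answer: 9/1018 ≈ 0.0088409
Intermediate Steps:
L(Q) = -9 - Q
Y(V) = -⅑ (Y(V) = 1/((-9 - V) + V) = 1/(-9) = -⅑)
x = 1018/9 (x = 113 - 1*(-⅑) = 113 + ⅑ = 1018/9 ≈ 113.11)
1/x = 1/(1018/9) = 9/1018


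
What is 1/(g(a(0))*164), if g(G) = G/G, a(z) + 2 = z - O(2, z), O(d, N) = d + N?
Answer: 1/164 ≈ 0.0060976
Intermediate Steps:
O(d, N) = N + d
a(z) = -4 (a(z) = -2 + (z - (z + 2)) = -2 + (z - (2 + z)) = -2 + (z + (-2 - z)) = -2 - 2 = -4)
g(G) = 1
1/(g(a(0))*164) = 1/(1*164) = 1/164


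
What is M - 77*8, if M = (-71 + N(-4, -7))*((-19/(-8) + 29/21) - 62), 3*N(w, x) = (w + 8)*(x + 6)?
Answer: 258983/72 ≈ 3597.0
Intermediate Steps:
N(w, x) = (6 + x)*(8 + w)/3 (N(w, x) = ((w + 8)*(x + 6))/3 = ((8 + w)*(6 + x))/3 = ((6 + x)*(8 + w))/3 = (6 + x)*(8 + w)/3)
M = 303335/72 (M = (-71 + (16 + 2*(-4) + (8/3)*(-7) + (1/3)*(-4)*(-7)))*((-19/(-8) + 29/21) - 62) = (-71 + (16 - 8 - 56/3 + 28/3))*((-19*(-1/8) + 29*(1/21)) - 62) = (-71 - 4/3)*((19/8 + 29/21) - 62) = -217*(631/168 - 62)/3 = -217/3*(-9785/168) = 303335/72 ≈ 4213.0)
M - 77*8 = 303335/72 - 77*8 = 303335/72 - 616 = 258983/72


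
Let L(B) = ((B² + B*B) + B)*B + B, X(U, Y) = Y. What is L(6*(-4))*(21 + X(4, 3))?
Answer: -650304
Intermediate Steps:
L(B) = B + B*(B + 2*B²) (L(B) = ((B² + B²) + B)*B + B = (2*B² + B)*B + B = (B + 2*B²)*B + B = B*(B + 2*B²) + B = B + B*(B + 2*B²))
L(6*(-4))*(21 + X(4, 3)) = ((6*(-4))*(1 + 6*(-4) + 2*(6*(-4))²))*(21 + 3) = -24*(1 - 24 + 2*(-24)²)*24 = -24*(1 - 24 + 2*576)*24 = -24*(1 - 24 + 1152)*24 = -24*1129*24 = -27096*24 = -650304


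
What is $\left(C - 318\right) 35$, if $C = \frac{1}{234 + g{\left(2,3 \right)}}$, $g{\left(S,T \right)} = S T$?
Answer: $- \frac{534233}{48} \approx -11130.0$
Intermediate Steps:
$C = \frac{1}{240}$ ($C = \frac{1}{234 + 2 \cdot 3} = \frac{1}{234 + 6} = \frac{1}{240} \approx 0.0041667$)
$\left(C - 318\right) 35 = \left(\frac{1}{240} - 318\right) 35 = \left(- \frac{76319}{240}\right) 35 = - \frac{534233}{48}$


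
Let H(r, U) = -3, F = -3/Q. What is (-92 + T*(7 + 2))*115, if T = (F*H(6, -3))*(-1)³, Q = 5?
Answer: -12443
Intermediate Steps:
F = -⅗ (F = -3/5 = -3*⅕ = -⅗ ≈ -0.60000)
T = -9/5 (T = -⅗*(-3)*(-1)³ = (9/5)*(-1) = -9/5 ≈ -1.8000)
(-92 + T*(7 + 2))*115 = (-92 - 9*(7 + 2)/5)*115 = (-92 - 9/5*9)*115 = (-92 - 81/5)*115 = -541/5*115 = -12443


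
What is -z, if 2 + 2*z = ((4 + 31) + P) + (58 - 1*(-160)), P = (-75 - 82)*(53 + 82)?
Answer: 10472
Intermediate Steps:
P = -21195 (P = -157*135 = -21195)
z = -10472 (z = -1 + (((4 + 31) - 21195) + (58 - 1*(-160)))/2 = -1 + ((35 - 21195) + (58 + 160))/2 = -1 + (-21160 + 218)/2 = -1 + (½)*(-20942) = -1 - 10471 = -10472)
-z = -1*(-10472) = 10472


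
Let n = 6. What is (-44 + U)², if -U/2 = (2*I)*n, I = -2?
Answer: 16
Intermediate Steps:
U = 48 (U = -2*2*(-2)*6 = -(-8)*6 = -2*(-24) = 48)
(-44 + U)² = (-44 + 48)² = 4² = 16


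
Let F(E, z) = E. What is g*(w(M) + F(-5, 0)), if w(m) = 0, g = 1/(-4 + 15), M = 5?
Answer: -5/11 ≈ -0.45455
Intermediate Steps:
g = 1/11 ≈ 0.090909
g*(w(M) + F(-5, 0)) = (0 - 5)/11 = (1/11)*(-5) = -5/11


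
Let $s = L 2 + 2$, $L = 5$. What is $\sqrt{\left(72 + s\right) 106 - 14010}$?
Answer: $i \sqrt{5106} \approx 71.456 i$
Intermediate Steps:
$s = 12$ ($s = 5 \cdot 2 + 2 = 10 + 2 = 12$)
$\sqrt{\left(72 + s\right) 106 - 14010} = \sqrt{\left(72 + 12\right) 106 - 14010} = \sqrt{84 \cdot 106 - 14010} = \sqrt{8904 - 14010} = \sqrt{-5106} = i \sqrt{5106}$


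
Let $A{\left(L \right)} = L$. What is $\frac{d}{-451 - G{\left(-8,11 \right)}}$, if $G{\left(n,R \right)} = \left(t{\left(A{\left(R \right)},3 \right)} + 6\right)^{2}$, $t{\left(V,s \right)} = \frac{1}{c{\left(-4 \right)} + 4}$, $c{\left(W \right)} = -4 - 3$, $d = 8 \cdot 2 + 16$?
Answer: $- \frac{72}{1087} \approx -0.066237$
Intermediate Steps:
$d = 32$ ($d = 16 + 16 = 32$)
$c{\left(W \right)} = -7$
$t{\left(V,s \right)} = - \frac{1}{3}$ ($t{\left(V,s \right)} = \frac{1}{-7 + 4} = \frac{1}{-3} = - \frac{1}{3}$)
$G{\left(n,R \right)} = \frac{289}{9}$ ($G{\left(n,R \right)} = \left(- \frac{1}{3} + 6\right)^{2} = \left(\frac{17}{3}\right)^{2} = \frac{289}{9}$)
$\frac{d}{-451 - G{\left(-8,11 \right)}} = \frac{32}{-451 - \frac{289}{9}} = \frac{32}{- \frac{4348}{9}} = 32 \left(- \frac{9}{4348}\right) = - \frac{72}{1087}$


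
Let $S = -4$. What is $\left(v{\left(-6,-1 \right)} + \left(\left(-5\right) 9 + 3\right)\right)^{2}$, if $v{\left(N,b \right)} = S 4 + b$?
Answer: $3481$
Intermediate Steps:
$v{\left(N,b \right)} = -16 + b$ ($v{\left(N,b \right)} = \left(-4\right) 4 + b = -16 + b$)
$\left(v{\left(-6,-1 \right)} + \left(\left(-5\right) 9 + 3\right)\right)^{2} = \left(\left(-16 - 1\right) + \left(\left(-5\right) 9 + 3\right)\right)^{2} = \left(-17 + \left(-45 + 3\right)\right)^{2} = \left(-17 - 42\right)^{2} = \left(-59\right)^{2} = 3481$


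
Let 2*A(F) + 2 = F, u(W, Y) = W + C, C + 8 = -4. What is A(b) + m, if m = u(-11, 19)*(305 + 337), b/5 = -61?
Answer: -29839/2 ≈ -14920.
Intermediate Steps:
C = -12 (C = -8 - 4 = -12)
b = -305 (b = 5*(-61) = -305)
u(W, Y) = -12 + W (u(W, Y) = W - 12 = -12 + W)
A(F) = -1 + F/2
m = -14766 (m = (-12 - 11)*(305 + 337) = -23*642 = -14766)
A(b) + m = (-1 + (½)*(-305)) - 14766 = (-1 - 305/2) - 14766 = -307/2 - 14766 = -29839/2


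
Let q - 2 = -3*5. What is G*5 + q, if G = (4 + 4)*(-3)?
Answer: -133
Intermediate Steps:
G = -24 (G = 8*(-3) = -24)
q = -13 (q = 2 - 3*5 = 2 - 15 = -13)
G*5 + q = -24*5 - 13 = -120 - 13 = -133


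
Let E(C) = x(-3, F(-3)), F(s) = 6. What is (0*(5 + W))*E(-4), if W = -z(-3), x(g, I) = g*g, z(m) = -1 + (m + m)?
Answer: 0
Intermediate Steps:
z(m) = -1 + 2*m
x(g, I) = g²
E(C) = 9 (E(C) = (-3)² = 9)
W = 7 (W = -(-1 + 2*(-3)) = -(-1 - 6) = -1*(-7) = 7)
(0*(5 + W))*E(-4) = (0*(5 + 7))*9 = (0*12)*9 = 0*9 = 0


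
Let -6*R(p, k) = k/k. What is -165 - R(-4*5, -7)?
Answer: -989/6 ≈ -164.83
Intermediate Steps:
R(p, k) = -1/6 (R(p, k) = -k/(6*k) = -1/6*1 = -1/6)
-165 - R(-4*5, -7) = -165 - 1*(-1/6) = -165 + 1/6 = -989/6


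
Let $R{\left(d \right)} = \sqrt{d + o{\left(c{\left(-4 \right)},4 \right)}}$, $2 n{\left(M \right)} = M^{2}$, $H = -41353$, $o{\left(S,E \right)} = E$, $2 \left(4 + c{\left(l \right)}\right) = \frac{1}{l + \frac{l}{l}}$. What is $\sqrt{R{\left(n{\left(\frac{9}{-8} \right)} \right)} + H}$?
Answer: $\frac{\sqrt{-661648 + \sqrt{1186}}}{4} \approx 203.35 i$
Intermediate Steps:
$c{\left(l \right)} = -4 + \frac{1}{2 \left(1 + l\right)}$ ($c{\left(l \right)} = -4 + \frac{1}{2 \left(l + \frac{l}{l}\right)} = -4 + \frac{1}{2 \left(l + 1\right)} = -4 + \frac{1}{2 \left(1 + l\right)}$)
$n{\left(M \right)} = \frac{M^{2}}{2}$
$R{\left(d \right)} = \sqrt{4 + d}$ ($R{\left(d \right)} = \sqrt{d + 4} = \sqrt{4 + d}$)
$\sqrt{R{\left(n{\left(\frac{9}{-8} \right)} \right)} + H} = \sqrt{\sqrt{4 + \frac{\left(\frac{9}{-8}\right)^{2}}{2}} - 41353} = \sqrt{\sqrt{4 + \frac{\left(9 \left(- \frac{1}{8}\right)\right)^{2}}{2}} - 41353} = \sqrt{\sqrt{4 + \frac{\left(- \frac{9}{8}\right)^{2}}{2}} - 41353} = \sqrt{\sqrt{4 + \frac{1}{2} \cdot \frac{81}{64}} - 41353} = \sqrt{\sqrt{4 + \frac{81}{128}} - 41353} = \sqrt{\sqrt{\frac{593}{128}} - 41353} = \sqrt{\frac{\sqrt{1186}}{16} - 41353} = \sqrt{-41353 + \frac{\sqrt{1186}}{16}}$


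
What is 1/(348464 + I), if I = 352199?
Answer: 1/700663 ≈ 1.4272e-6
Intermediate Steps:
1/(348464 + I) = 1/(348464 + 352199) = 1/700663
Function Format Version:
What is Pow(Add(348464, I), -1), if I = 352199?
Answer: Rational(1, 700663) ≈ 1.4272e-6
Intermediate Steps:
Pow(Add(348464, I), -1) = Pow(Add(348464, 352199), -1) = Pow(700663, -1) = Rational(1, 700663)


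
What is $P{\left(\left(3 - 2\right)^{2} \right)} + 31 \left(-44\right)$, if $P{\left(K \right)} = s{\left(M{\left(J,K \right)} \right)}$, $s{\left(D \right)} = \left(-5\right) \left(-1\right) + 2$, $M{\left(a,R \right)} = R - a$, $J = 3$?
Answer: $-1357$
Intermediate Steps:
$s{\left(D \right)} = 7$ ($s{\left(D \right)} = 5 + 2 = 7$)
$P{\left(K \right)} = 7$
$P{\left(\left(3 - 2\right)^{2} \right)} + 31 \left(-44\right) = 7 + 31 \left(-44\right) = 7 - 1364 = -1357$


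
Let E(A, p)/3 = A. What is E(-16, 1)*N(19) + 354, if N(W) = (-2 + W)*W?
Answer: -15150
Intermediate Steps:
E(A, p) = 3*A
N(W) = W*(-2 + W)
E(-16, 1)*N(19) + 354 = (3*(-16))*(19*(-2 + 19)) + 354 = -912*17 + 354 = -48*323 + 354 = -15504 + 354 = -15150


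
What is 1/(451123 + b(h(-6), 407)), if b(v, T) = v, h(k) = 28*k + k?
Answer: 1/450949 ≈ 2.2175e-6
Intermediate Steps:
h(k) = 29*k
1/(451123 + b(h(-6), 407)) = 1/(451123 + 29*(-6)) = 1/(451123 - 174) = 1/450949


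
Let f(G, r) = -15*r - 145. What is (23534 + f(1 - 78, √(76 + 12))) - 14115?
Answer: 9274 - 30*√22 ≈ 9133.3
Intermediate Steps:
f(G, r) = -145 - 15*r
(23534 + f(1 - 78, √(76 + 12))) - 14115 = (23534 + (-145 - 15*√(76 + 12))) - 14115 = (23534 + (-145 - 30*√22)) - 14115 = (23389 - 30*√22) - 14115 = 9274 - 30*√22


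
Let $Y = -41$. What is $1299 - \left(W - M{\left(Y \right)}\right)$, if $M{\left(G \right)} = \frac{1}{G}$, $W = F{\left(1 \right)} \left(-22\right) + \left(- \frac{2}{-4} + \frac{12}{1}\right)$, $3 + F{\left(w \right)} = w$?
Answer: $\frac{101883}{82} \approx 1242.5$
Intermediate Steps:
$F{\left(w \right)} = -3 + w$
$W = \frac{113}{2}$ ($W = \left(-3 + 1\right) \left(-22\right) + \left(- \frac{2}{-4} + \frac{12}{1}\right) = \left(-2\right) \left(-22\right) + \left(\left(-2\right) \left(- \frac{1}{4}\right) + 12 \cdot 1\right) = 44 + \left(\frac{1}{2} + 12\right) = 44 + \frac{25}{2} = \frac{113}{2} \approx 56.5$)
$1299 - \left(W - M{\left(Y \right)}\right) = 1299 - \left(\frac{113}{2} - \frac{1}{-41}\right) = 1299 - \left(\frac{113}{2} - - \frac{1}{41}\right) = 1299 - \left(\frac{113}{2} + \frac{1}{41}\right) = 1299 - \frac{4635}{82} = \frac{101883}{82}$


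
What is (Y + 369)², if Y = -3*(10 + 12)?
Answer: 91809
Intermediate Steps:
Y = -66 (Y = -3*22 = -66)
(Y + 369)² = (-66 + 369)² = 303² = 91809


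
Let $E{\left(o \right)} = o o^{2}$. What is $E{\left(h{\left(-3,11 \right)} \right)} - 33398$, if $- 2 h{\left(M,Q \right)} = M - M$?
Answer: $-33398$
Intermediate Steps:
$h{\left(M,Q \right)} = 0$ ($h{\left(M,Q \right)} = - \frac{M - M}{2} = \left(- \frac{1}{2}\right) 0 = 0$)
$E{\left(o \right)} = o^{3}$
$E{\left(h{\left(-3,11 \right)} \right)} - 33398 = 0^{3} - 33398 = 0 - 33398 = -33398$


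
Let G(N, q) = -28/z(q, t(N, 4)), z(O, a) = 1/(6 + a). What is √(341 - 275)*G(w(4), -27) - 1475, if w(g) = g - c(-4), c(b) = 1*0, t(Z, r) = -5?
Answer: -1475 - 28*√66 ≈ -1702.5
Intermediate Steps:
c(b) = 0
w(g) = g (w(g) = g - 1*0 = g + 0 = g)
G(N, q) = -28 (G(N, q) = -28/(1/(6 - 5)) = -28/(1/1) = -28/1 = -28*1 = -28)
√(341 - 275)*G(w(4), -27) - 1475 = √(341 - 275)*(-28) - 1475 = √66*(-28) - 1475 = -28*√66 - 1475 = -1475 - 28*√66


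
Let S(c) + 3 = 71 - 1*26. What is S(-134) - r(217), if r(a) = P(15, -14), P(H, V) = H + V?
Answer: 41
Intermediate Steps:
r(a) = 1 (r(a) = 15 - 14 = 1)
S(c) = 42 (S(c) = -3 + (71 - 1*26) = -3 + (71 - 26) = -3 + 45 = 42)
S(-134) - r(217) = 42 - 1*1 = 42 - 1 = 41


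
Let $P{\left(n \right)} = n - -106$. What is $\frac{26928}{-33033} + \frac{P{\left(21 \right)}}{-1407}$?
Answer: $- \frac{182177}{201201} \approx -0.90545$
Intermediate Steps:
$P{\left(n \right)} = 106 + n$ ($P{\left(n \right)} = n + 106 = 106 + n$)
$\frac{26928}{-33033} + \frac{P{\left(21 \right)}}{-1407} = \frac{26928}{-33033} + \frac{106 + 21}{-1407} = 26928 \left(- \frac{1}{33033}\right) + 127 \left(- \frac{1}{1407}\right) = - \frac{816}{1001} - \frac{127}{1407} = - \frac{182177}{201201}$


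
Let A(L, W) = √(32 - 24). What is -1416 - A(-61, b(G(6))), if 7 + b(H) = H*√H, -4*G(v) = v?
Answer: -1416 - 2*√2 ≈ -1418.8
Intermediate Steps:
G(v) = -v/4
b(H) = -7 + H^(3/2) (b(H) = -7 + H*√H = -7 + H^(3/2))
A(L, W) = 2*√2 (A(L, W) = √8 = 2*√2)
-1416 - A(-61, b(G(6))) = -1416 - 2*√2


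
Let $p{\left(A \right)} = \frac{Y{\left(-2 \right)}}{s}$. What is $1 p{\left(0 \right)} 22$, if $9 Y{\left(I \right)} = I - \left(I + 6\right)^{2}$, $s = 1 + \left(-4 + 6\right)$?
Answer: $- \frac{44}{3} \approx -14.667$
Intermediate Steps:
$s = 3$ ($s = 1 + 2 = 3$)
$Y{\left(I \right)} = - \frac{\left(6 + I\right)^{2}}{9} + \frac{I}{9}$ ($Y{\left(I \right)} = \frac{I - \left(I + 6\right)^{2}}{9} = \frac{I - \left(6 + I\right)^{2}}{9} = - \frac{\left(6 + I\right)^{2}}{9} + \frac{I}{9}$)
$p{\left(A \right)} = - \frac{2}{3}$ ($p{\left(A \right)} = \frac{- \frac{\left(6 - 2\right)^{2}}{9} + \frac{1}{9} \left(-2\right)}{3} = \left(- \frac{4^{2}}{9} - \frac{2}{9}\right) \frac{1}{3} = \left(\left(- \frac{1}{9}\right) 16 - \frac{2}{9}\right) \frac{1}{3} = \left(- \frac{16}{9} - \frac{2}{9}\right) \frac{1}{3} = \left(-2\right) \frac{1}{3} = - \frac{2}{3}$)
$1 p{\left(0 \right)} 22 = 1 \left(- \frac{2}{3}\right) 22 = \left(- \frac{2}{3}\right) 22 = - \frac{44}{3}$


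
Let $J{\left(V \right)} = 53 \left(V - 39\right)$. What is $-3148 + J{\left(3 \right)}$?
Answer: $-5056$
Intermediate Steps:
$J{\left(V \right)} = -2067 + 53 V$ ($J{\left(V \right)} = 53 \left(-39 + V\right) = -2067 + 53 V$)
$-3148 + J{\left(3 \right)} = -3148 + \left(-2067 + 53 \cdot 3\right) = -3148 + \left(-2067 + 159\right) = -3148 - 1908 = -5056$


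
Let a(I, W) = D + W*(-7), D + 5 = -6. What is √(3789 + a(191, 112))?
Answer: √2994 ≈ 54.717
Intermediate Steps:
D = -11 (D = -5 - 6 = -11)
a(I, W) = -11 - 7*W (a(I, W) = -11 + W*(-7) = -11 - 7*W)
√(3789 + a(191, 112)) = √(3789 + (-11 - 7*112)) = √(3789 + (-11 - 784)) = √(3789 - 795) = √2994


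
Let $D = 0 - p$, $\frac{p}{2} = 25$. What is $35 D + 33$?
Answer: $-1717$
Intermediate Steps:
$p = 50$ ($p = 2 \cdot 25 = 50$)
$D = -50$ ($D = 0 - 50 = -50$)
$35 D + 33 = 35 \left(-50\right) + 33 = -1750 + 33 = -1717$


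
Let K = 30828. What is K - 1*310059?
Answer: -279231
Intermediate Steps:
K - 1*310059 = 30828 - 1*310059 = 30828 - 310059 = -279231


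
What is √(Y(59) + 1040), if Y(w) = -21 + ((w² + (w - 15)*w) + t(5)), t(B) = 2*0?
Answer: 2*√1774 ≈ 84.238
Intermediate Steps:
t(B) = 0
Y(w) = -21 + w² + w*(-15 + w) (Y(w) = -21 + ((w² + (w - 15)*w) + 0) = -21 + ((w² + (-15 + w)*w) + 0) = -21 + ((w² + w*(-15 + w)) + 0) = -21 + (w² + w*(-15 + w)) = -21 + w² + w*(-15 + w))
√(Y(59) + 1040) = √((-21 - 15*59 + 2*59²) + 1040) = √((-21 - 885 + 2*3481) + 1040) = √((-21 - 885 + 6962) + 1040) = √(6056 + 1040) = √7096 = 2*√1774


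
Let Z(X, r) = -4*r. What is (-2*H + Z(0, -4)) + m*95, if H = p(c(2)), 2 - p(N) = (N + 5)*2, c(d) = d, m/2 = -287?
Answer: -54490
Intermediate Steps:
m = -574 (m = 2*(-287) = -574)
p(N) = -8 - 2*N (p(N) = 2 - (N + 5)*2 = 2 - (5 + N)*2 = 2 - (10 + 2*N) = 2 + (-10 - 2*N) = -8 - 2*N)
H = -12 (H = -8 - 2*2 = -8 - 4 = -12)
(-2*H + Z(0, -4)) + m*95 = (-2*(-12) - 4*(-4)) - 574*95 = (24 + 16) - 54530 = 40 - 54530 = -54490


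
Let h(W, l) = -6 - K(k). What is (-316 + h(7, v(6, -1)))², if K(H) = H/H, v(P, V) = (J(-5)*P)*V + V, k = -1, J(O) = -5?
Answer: 104329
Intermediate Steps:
v(P, V) = V - 5*P*V (v(P, V) = (-5*P)*V + V = -5*P*V + V = V - 5*P*V)
K(H) = 1
h(W, l) = -7 (h(W, l) = -6 - 1*1 = -6 - 1 = -7)
(-316 + h(7, v(6, -1)))² = (-316 - 7)² = (-323)² = 104329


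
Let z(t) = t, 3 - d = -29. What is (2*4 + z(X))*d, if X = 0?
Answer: 256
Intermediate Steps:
d = 32 (d = 3 - 1*(-29) = 3 + 29 = 32)
(2*4 + z(X))*d = (2*4 + 0)*32 = (8 + 0)*32 = 8*32 = 256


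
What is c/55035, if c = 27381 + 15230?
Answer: 42611/55035 ≈ 0.77425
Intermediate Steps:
c = 42611
c/55035 = 42611/55035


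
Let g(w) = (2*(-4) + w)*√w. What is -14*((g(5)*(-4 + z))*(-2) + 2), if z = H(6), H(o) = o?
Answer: -28 - 168*√5 ≈ -403.66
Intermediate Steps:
z = 6
g(w) = √w*(-8 + w) (g(w) = (-8 + w)*√w = √w*(-8 + w))
-14*((g(5)*(-4 + z))*(-2) + 2) = -14*(((√5*(-8 + 5))*(-4 + 6))*(-2) + 2) = -14*(((√5*(-3))*2)*(-2) + 2) = -14*((-3*√5*2)*(-2) + 2) = -14*(-6*√5*(-2) + 2) = -14*(12*√5 + 2) = -14*(2 + 12*√5) = -28 - 168*√5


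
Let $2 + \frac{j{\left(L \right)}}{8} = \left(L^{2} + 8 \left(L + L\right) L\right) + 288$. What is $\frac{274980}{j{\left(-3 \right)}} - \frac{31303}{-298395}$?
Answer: $\frac{20540648309}{261990810} \approx 78.402$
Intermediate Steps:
$j{\left(L \right)} = 2288 + 136 L^{2}$ ($j{\left(L \right)} = -16 + 8 \left(\left(L^{2} + 8 \left(L + L\right) L\right) + 288\right) = -16 + 8 \left(\left(L^{2} + 8 \cdot 2 L L\right) + 288\right) = -16 + 8 \left(\left(L^{2} + 16 L L\right) + 288\right) = -16 + 8 \left(\left(L^{2} + 16 L^{2}\right) + 288\right) = -16 + 8 \left(17 L^{2} + 288\right) = -16 + 8 \left(288 + 17 L^{2}\right) = -16 + \left(2304 + 136 L^{2}\right) = 2288 + 136 L^{2}$)
$\frac{274980}{j{\left(-3 \right)}} - \frac{31303}{-298395} = \frac{274980}{2288 + 136 \left(-3\right)^{2}} - \frac{31303}{-298395} = \frac{274980}{2288 + 136 \cdot 9} - - \frac{31303}{298395} = \frac{274980}{2288 + 1224} + \frac{31303}{298395} = \frac{274980}{3512} + \frac{31303}{298395} = 274980 \cdot \frac{1}{3512} + \frac{31303}{298395} = \frac{68745}{878} + \frac{31303}{298395} = \frac{20540648309}{261990810}$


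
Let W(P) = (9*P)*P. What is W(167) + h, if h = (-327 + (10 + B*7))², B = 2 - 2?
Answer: 351490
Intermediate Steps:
B = 0
W(P) = 9*P²
h = 100489 (h = (-327 + (10 + 0*7))² = (-327 + (10 + 0))² = (-327 + 10)² = (-317)² = 100489)
W(167) + h = 9*167² + 100489 = 9*27889 + 100489 = 251001 + 100489 = 351490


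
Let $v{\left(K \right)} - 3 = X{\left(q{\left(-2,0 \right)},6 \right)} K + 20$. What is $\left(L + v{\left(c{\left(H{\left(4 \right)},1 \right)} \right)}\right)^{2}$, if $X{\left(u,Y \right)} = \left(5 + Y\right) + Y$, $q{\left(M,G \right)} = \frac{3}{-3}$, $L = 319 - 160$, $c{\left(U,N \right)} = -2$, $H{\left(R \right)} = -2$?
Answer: $21904$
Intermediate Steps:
$L = 159$ ($L = 319 - 160 = 159$)
$q{\left(M,G \right)} = -1$ ($q{\left(M,G \right)} = 3 \left(- \frac{1}{3}\right) = -1$)
$X{\left(u,Y \right)} = 5 + 2 Y$
$v{\left(K \right)} = 23 + 17 K$ ($v{\left(K \right)} = 3 + \left(\left(5 + 2 \cdot 6\right) K + 20\right) = 3 + \left(\left(5 + 12\right) K + 20\right) = 3 + \left(17 K + 20\right) = 3 + \left(20 + 17 K\right) = 23 + 17 K$)
$\left(L + v{\left(c{\left(H{\left(4 \right)},1 \right)} \right)}\right)^{2} = \left(159 + \left(23 + 17 \left(-2\right)\right)\right)^{2} = \left(159 + \left(23 - 34\right)\right)^{2} = \left(159 - 11\right)^{2} = 148^{2} = 21904$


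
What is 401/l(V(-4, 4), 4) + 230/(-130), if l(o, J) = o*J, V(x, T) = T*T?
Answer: 3741/832 ≈ 4.4964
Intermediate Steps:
V(x, T) = T²
l(o, J) = J*o
401/l(V(-4, 4), 4) + 230/(-130) = 401/((4*4²)) + 230/(-130) = 401/((4*16)) + 230*(-1/130) = 401/64 - 23/13 = 3741/832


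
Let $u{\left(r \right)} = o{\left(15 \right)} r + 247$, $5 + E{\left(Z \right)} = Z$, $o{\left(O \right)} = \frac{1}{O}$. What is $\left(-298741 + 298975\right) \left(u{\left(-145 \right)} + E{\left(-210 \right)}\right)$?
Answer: $5226$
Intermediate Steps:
$E{\left(Z \right)} = -5 + Z$
$u{\left(r \right)} = 247 + \frac{r}{15}$ ($u{\left(r \right)} = \frac{r}{15} + 247 = 247 + \frac{r}{15}$)
$\left(-298741 + 298975\right) \left(u{\left(-145 \right)} + E{\left(-210 \right)}\right) = \left(-298741 + 298975\right) \left(\left(247 + \frac{1}{15} \left(-145\right)\right) - 215\right) = 234 \left(\left(247 - \frac{29}{3}\right) - 215\right) = 234 \left(\frac{712}{3} - 215\right) = 234 \cdot \frac{67}{3} = 5226$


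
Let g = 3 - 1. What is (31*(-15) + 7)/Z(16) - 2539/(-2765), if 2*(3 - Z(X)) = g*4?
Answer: 1268909/2765 ≈ 458.92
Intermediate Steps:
g = 2
Z(X) = -1 (Z(X) = 3 - 4 = -1)
(31*(-15) + 7)/Z(16) - 2539/(-2765) = (31*(-15) + 7)/(-1) - 2539/(-2765) = (-465 + 7)*(-1) - 2539*(-1/2765) = -458*(-1) + 2539/2765 = 458 + 2539/2765 = 1268909/2765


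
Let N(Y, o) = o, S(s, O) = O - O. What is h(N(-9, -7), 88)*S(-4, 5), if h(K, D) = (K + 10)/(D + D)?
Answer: 0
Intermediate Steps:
S(s, O) = 0
h(K, D) = (10 + K)/(2*D) (h(K, D) = (10 + K)/((2*D)) = (10 + K)*(1/(2*D)) = (10 + K)/(2*D))
h(N(-9, -7), 88)*S(-4, 5) = ((½)*(10 - 7)/88)*0 = ((½)*(1/88)*3)*0 = (3/176)*0 = 0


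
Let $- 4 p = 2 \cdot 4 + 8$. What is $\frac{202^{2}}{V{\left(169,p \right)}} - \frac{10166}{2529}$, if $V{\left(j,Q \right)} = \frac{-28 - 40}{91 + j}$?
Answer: $- \frac{6707738362}{42993} \approx -1.5602 \cdot 10^{5}$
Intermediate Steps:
$p = -4$ ($p = - \frac{2 \cdot 4 + 8}{4} = - \frac{8 + 8}{4} = \left(- \frac{1}{4}\right) 16 = -4$)
$V{\left(j,Q \right)} = - \frac{68}{91 + j}$
$\frac{202^{2}}{V{\left(169,p \right)}} - \frac{10166}{2529} = \frac{202^{2}}{\left(-68\right) \frac{1}{91 + 169}} - \frac{10166}{2529} = \frac{40804}{\left(-68\right) \frac{1}{260}} - \frac{10166}{2529} = \frac{40804}{- \frac{17}{65}} - \frac{10166}{2529} = 40804 \left(- \frac{65}{17}\right) - \frac{10166}{2529} = - \frac{2652260}{17} - \frac{10166}{2529} = - \frac{6707738362}{42993}$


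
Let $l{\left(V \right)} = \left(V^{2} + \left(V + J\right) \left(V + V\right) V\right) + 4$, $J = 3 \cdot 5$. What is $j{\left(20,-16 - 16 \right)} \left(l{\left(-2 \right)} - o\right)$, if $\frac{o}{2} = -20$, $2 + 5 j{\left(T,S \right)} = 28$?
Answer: $\frac{3952}{5} \approx 790.4$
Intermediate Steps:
$j{\left(T,S \right)} = \frac{26}{5}$ ($j{\left(T,S \right)} = - \frac{2}{5} + \frac{1}{5} \cdot 28 = - \frac{2}{5} + \frac{28}{5} = \frac{26}{5}$)
$o = -40$ ($o = 2 \left(-20\right) = -40$)
$J = 15$
$l{\left(V \right)} = 4 + V^{2} + 2 V^{2} \left(15 + V\right)$ ($l{\left(V \right)} = \left(V^{2} + \left(V + 15\right) \left(V + V\right) V\right) + 4 = \left(V^{2} + \left(15 + V\right) 2 V V\right) + 4 = \left(V^{2} + 2 V \left(15 + V\right) V\right) + 4 = \left(V^{2} + 2 V^{2} \left(15 + V\right)\right) + 4 = 4 + V^{2} + 2 V^{2} \left(15 + V\right)$)
$j{\left(20,-16 - 16 \right)} \left(l{\left(-2 \right)} - o\right) = \frac{26 \left(\left(4 + 2 \left(-2\right)^{3} + 31 \left(-2\right)^{2}\right) - -40\right)}{5} = \frac{26 \left(\left(4 + 2 \left(-8\right) + 31 \cdot 4\right) + 40\right)}{5} = \frac{26 \left(\left(4 - 16 + 124\right) + 40\right)}{5} = \frac{26 \left(112 + 40\right)}{5} = \frac{26}{5} \cdot 152 = \frac{3952}{5}$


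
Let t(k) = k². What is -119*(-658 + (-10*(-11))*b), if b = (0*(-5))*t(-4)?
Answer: 78302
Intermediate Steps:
b = 0 (b = (0*(-5))*(-4)² = 0*16 = 0)
-119*(-658 + (-10*(-11))*b) = -119*(-658 - 10*(-11)*0) = -119*(-658 + 110*0) = -119*(-658 + 0) = -119*(-658) = 78302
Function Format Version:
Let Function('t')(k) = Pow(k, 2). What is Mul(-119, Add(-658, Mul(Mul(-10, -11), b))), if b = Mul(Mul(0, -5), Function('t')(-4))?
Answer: 78302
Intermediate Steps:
b = 0 (b = Mul(Mul(0, -5), Pow(-4, 2)) = Mul(0, 16) = 0)
Mul(-119, Add(-658, Mul(Mul(-10, -11), b))) = Mul(-119, Add(-658, Mul(Mul(-10, -11), 0))) = Mul(-119, Add(-658, Mul(110, 0))) = Mul(-119, Add(-658, 0)) = Mul(-119, -658) = 78302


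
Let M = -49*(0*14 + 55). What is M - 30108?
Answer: -32803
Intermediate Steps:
M = -2695 (M = -49*(0 + 55) = -49*55 = -2695)
M - 30108 = -2695 - 30108 = -32803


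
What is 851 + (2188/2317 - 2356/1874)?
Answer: 1846866409/2171029 ≈ 850.69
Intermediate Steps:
851 + (2188/2317 - 2356/1874) = 851 + (2188*(1/2317) - 2356*1/1874) = 851 + (2188/2317 - 1178/937) = 851 - 679270/2171029 = 1846866409/2171029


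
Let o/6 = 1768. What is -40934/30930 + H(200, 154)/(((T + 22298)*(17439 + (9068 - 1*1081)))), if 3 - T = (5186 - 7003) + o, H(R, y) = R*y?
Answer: -50214613103/37945063185 ≈ -1.3234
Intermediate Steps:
o = 10608 (o = 6*1768 = 10608)
T = -8788 (T = 3 - ((5186 - 7003) + 10608) = 3 - (-1817 + 10608) = 3 - 1*8791 = 3 - 8791 = -8788)
-40934/30930 + H(200, 154)/(((T + 22298)*(17439 + (9068 - 1*1081)))) = -40934/30930 + (200*154)/(((-8788 + 22298)*(17439 + (9068 - 1*1081)))) = -40934*1/30930 + 30800/((13510*(17439 + (9068 - 1081)))) = -20467/15465 + 30800/((13510*(17439 + 7987))) = -20467/15465 + 30800/((13510*25426)) = -20467/15465 + 30800/343505260 = -20467/15465 + 30800*(1/343505260) = -20467/15465 + 220/2453609 = -50214613103/37945063185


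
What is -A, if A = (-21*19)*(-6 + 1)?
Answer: -1995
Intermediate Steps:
A = 1995 (A = -399*(-5) = 1995)
-A = -1*1995 = -1995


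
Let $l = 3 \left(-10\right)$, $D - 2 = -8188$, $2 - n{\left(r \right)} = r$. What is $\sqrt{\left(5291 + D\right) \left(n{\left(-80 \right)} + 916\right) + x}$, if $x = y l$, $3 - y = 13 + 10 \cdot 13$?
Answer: $i \sqrt{2885010} \approx 1698.5 i$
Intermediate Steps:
$n{\left(r \right)} = 2 - r$
$D = -8186$ ($D = 2 - 8188 = -8186$)
$l = -30$
$y = -140$ ($y = 3 - \left(13 + 10 \cdot 13\right) = 3 - \left(13 + 130\right) = 3 - 143 = -140$)
$x = 4200$ ($x = \left(-140\right) \left(-30\right) = 4200$)
$\sqrt{\left(5291 + D\right) \left(n{\left(-80 \right)} + 916\right) + x} = \sqrt{\left(5291 - 8186\right) \left(\left(2 - -80\right) + 916\right) + 4200} = \sqrt{- 2895 \left(\left(2 + 80\right) + 916\right) + 4200} = \sqrt{- 2895 \left(82 + 916\right) + 4200} = \sqrt{\left(-2895\right) 998 + 4200} = \sqrt{-2889210 + 4200} = \sqrt{-2885010} = i \sqrt{2885010}$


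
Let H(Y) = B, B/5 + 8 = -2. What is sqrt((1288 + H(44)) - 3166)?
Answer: 2*I*sqrt(482) ≈ 43.909*I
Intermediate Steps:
B = -50 (B = -40 + 5*(-2) = -40 - 10 = -50)
H(Y) = -50
sqrt((1288 + H(44)) - 3166) = sqrt((1288 - 50) - 3166) = sqrt(1238 - 3166) = sqrt(-1928) = 2*I*sqrt(482)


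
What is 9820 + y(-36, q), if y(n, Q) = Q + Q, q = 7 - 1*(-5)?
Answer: 9844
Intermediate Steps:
q = 12 (q = 7 + 5 = 12)
y(n, Q) = 2*Q
9820 + y(-36, q) = 9820 + 2*12 = 9820 + 24 = 9844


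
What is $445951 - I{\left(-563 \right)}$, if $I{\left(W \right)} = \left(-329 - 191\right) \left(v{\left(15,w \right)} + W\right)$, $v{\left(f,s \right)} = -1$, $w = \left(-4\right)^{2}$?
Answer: $152671$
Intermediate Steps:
$w = 16$
$I{\left(W \right)} = 520 - 520 W$ ($I{\left(W \right)} = \left(-329 - 191\right) \left(-1 + W\right) = - 520 \left(-1 + W\right) = 520 - 520 W$)
$445951 - I{\left(-563 \right)} = 445951 - \left(520 - -292760\right) = 445951 - \left(520 + 292760\right) = 445951 - 293280 = 152671$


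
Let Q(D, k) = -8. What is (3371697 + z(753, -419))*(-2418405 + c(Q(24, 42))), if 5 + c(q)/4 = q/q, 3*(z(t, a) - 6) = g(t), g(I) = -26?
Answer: -24462529143943/3 ≈ -8.1542e+12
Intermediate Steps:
z(t, a) = -8/3 (z(t, a) = 6 + (1/3)*(-26) = 6 - 26/3 = -8/3)
c(q) = -16 (c(q) = -20 + 4*(q/q) = -20 + 4*1 = -20 + 4 = -16)
(3371697 + z(753, -419))*(-2418405 + c(Q(24, 42))) = (3371697 - 8/3)*(-2418405 - 16) = (10115083/3)*(-2418421) = -24462529143943/3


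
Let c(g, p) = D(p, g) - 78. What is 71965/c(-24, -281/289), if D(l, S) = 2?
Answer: -71965/76 ≈ -946.91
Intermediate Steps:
c(g, p) = -76 (c(g, p) = 2 - 78 = -76)
71965/c(-24, -281/289) = 71965/(-76) = 71965*(-1/76) = -71965/76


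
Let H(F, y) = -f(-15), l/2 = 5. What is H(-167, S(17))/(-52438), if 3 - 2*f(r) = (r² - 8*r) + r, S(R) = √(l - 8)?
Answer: -327/104876 ≈ -0.0031180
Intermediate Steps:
l = 10 (l = 2*5 = 10)
S(R) = √2 (S(R) = √(10 - 8) = √2)
f(r) = 3/2 - r²/2 + 7*r/2 (f(r) = 3/2 - ((r² - 8*r) + r)/2 = 3/2 - (r² - 7*r)/2 = 3/2 + (-r²/2 + 7*r/2) = 3/2 - r²/2 + 7*r/2)
H(F, y) = 327/2 (H(F, y) = -(3/2 - ½*(-15)² + (7/2)*(-15)) = -(3/2 - ½*225 - 105/2) = -(3/2 - 225/2 - 105/2) = -1*(-327/2) = 327/2)
H(-167, S(17))/(-52438) = (327/2)/(-52438) = (327/2)*(-1/52438) = -327/104876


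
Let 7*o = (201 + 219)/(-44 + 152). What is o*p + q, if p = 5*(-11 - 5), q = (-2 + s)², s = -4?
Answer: -76/9 ≈ -8.4444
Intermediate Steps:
q = 36 (q = (-2 - 4)² = (-6)² = 36)
o = 5/9 (o = ((201 + 219)/(-44 + 152))/7 = (420/108)/7 = (420*(1/108))/7 = (⅐)*(35/9) = 5/9 ≈ 0.55556)
p = -80 (p = 5*(-16) = -80)
o*p + q = (5/9)*(-80) + 36 = -400/9 + 36 = -76/9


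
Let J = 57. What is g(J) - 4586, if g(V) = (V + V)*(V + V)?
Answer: 8410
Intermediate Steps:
g(V) = 4*V² (g(V) = (2*V)*(2*V) = 4*V²)
g(J) - 4586 = 4*57² - 4586 = 4*3249 - 4586 = 12996 - 4586 = 8410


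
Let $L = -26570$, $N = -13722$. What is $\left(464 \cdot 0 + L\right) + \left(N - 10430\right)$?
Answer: $-50722$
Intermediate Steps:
$\left(464 \cdot 0 + L\right) + \left(N - 10430\right) = \left(464 \cdot 0 - 26570\right) - 24152 = \left(0 - 26570\right) - 24152 = -26570 - 24152 = -50722$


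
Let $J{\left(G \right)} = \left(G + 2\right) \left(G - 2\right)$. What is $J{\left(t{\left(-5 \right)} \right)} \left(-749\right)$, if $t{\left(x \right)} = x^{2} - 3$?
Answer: $-359520$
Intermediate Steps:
$t{\left(x \right)} = -3 + x^{2}$
$J{\left(G \right)} = \left(-2 + G\right) \left(2 + G\right)$ ($J{\left(G \right)} = \left(2 + G\right) \left(-2 + G\right) = \left(-2 + G\right) \left(2 + G\right)$)
$J{\left(t{\left(-5 \right)} \right)} \left(-749\right) = \left(-4 + \left(-3 + \left(-5\right)^{2}\right)^{2}\right) \left(-749\right) = \left(-4 + \left(-3 + 25\right)^{2}\right) \left(-749\right) = \left(-4 + 22^{2}\right) \left(-749\right) = \left(-4 + 484\right) \left(-749\right) = 480 \left(-749\right) = -359520$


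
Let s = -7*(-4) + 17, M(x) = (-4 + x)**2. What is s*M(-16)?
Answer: 18000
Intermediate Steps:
s = 45 (s = 28 + 17 = 45)
s*M(-16) = 45*(-4 - 16)**2 = 45*(-20)**2 = 45*400 = 18000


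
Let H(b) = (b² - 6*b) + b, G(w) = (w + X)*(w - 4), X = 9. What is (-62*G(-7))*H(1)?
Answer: -5456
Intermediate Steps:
G(w) = (-4 + w)*(9 + w) (G(w) = (w + 9)*(w - 4) = (9 + w)*(-4 + w) = (-4 + w)*(9 + w))
H(b) = b² - 5*b
(-62*G(-7))*H(1) = (-62*(-36 + (-7)² + 5*(-7)))*(1*(-5 + 1)) = (-62*(-36 + 49 - 35))*(1*(-4)) = -62*(-22)*(-4) = 1364*(-4) = -5456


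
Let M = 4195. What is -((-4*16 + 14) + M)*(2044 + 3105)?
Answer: -21342605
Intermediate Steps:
-((-4*16 + 14) + M)*(2044 + 3105) = -((-4*16 + 14) + 4195)*(2044 + 3105) = -((-64 + 14) + 4195)*5149 = -(-50 + 4195)*5149 = -4145*5149 = -1*21342605 = -21342605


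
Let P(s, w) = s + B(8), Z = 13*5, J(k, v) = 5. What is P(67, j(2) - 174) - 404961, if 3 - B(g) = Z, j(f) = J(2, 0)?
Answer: -404956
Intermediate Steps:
Z = 65
j(f) = 5
B(g) = -62 (B(g) = 3 - 1*65 = 3 - 65 = -62)
P(s, w) = -62 + s (P(s, w) = s - 62 = -62 + s)
P(67, j(2) - 174) - 404961 = (-62 + 67) - 404961 = 5 - 404961 = -404956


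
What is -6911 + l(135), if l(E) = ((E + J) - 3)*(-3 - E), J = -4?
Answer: -24575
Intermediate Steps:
l(E) = (-7 + E)*(-3 - E) (l(E) = ((E - 4) - 3)*(-3 - E) = ((-4 + E) - 3)*(-3 - E) = (-7 + E)*(-3 - E))
-6911 + l(135) = -6911 + (21 - 1*135² + 4*135) = -6911 + (21 - 1*18225 + 540) = -6911 + (21 - 18225 + 540) = -6911 - 17664 = -24575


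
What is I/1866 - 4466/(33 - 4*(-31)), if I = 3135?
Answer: -2613787/97654 ≈ -26.766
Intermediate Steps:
I/1866 - 4466/(33 - 4*(-31)) = 3135/1866 - 4466/(33 - 4*(-31)) = 3135*(1/1866) - 4466/(33 + 124) = 1045/622 - 4466/157 = -2613787/97654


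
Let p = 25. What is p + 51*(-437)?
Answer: -22262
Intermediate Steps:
p + 51*(-437) = 25 + 51*(-437) = 25 - 22287 = -22262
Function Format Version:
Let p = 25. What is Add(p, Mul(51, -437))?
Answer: -22262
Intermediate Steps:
Add(p, Mul(51, -437)) = Add(25, Mul(51, -437)) = Add(25, -22287) = -22262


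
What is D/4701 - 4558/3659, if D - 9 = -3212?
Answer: -33146935/17200959 ≈ -1.9270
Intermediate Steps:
D = -3203 (D = 9 - 3212 = -3203)
D/4701 - 4558/3659 = -3203/4701 - 4558/3659 = -33146935/17200959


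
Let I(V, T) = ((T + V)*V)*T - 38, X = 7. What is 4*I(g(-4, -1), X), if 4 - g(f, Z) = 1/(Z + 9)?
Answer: 16447/16 ≈ 1027.9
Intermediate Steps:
g(f, Z) = 4 - 1/(9 + Z) (g(f, Z) = 4 - 1/(Z + 9) = 4 - 1/(9 + Z))
I(V, T) = -38 + T*V*(T + V) (I(V, T) = (V*(T + V))*T - 38 = T*V*(T + V) - 38 = -38 + T*V*(T + V))
4*I(g(-4, -1), X) = 4*(-38 + 7*((35 + 4*(-1))/(9 - 1))² + ((35 + 4*(-1))/(9 - 1))*7²) = 4*(-38 + 7*((35 - 4)/8)² + ((35 - 4)/8)*49) = 4*(-38 + 7*((⅛)*31)² + ((⅛)*31)*49) = 4*(-38 + 7*(31/8)² + (31/8)*49) = 4*(-38 + 7*(961/64) + 1519/8) = 4*(-38 + 6727/64 + 1519/8) = 4*(16447/64) = 16447/16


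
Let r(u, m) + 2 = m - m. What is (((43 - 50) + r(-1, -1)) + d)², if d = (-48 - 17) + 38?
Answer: 1296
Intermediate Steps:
r(u, m) = -2 (r(u, m) = -2 + (m - m) = -2 + 0 = -2)
d = -27 (d = -65 + 38 = -27)
(((43 - 50) + r(-1, -1)) + d)² = (((43 - 50) - 2) - 27)² = ((-7 - 2) - 27)² = (-9 - 27)² = (-36)² = 1296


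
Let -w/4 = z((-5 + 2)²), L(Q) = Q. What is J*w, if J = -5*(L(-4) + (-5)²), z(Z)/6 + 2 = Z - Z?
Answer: -5040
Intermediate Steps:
z(Z) = -12 (z(Z) = -12 + 6*(Z - Z) = -12 + 6*0 = -12 + 0 = -12)
w = 48 (w = -4*(-12) = 48)
J = -105 (J = -5*(-4 + (-5)²) = -5*(-4 + 25) = -5*21 = -105)
J*w = -105*48 = -5040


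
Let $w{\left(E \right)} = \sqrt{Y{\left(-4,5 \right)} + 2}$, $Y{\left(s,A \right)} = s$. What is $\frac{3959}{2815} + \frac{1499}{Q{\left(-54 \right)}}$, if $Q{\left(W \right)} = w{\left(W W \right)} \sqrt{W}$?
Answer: $\frac{3959}{2815} - \frac{1499 \sqrt{3}}{18} \approx -142.83$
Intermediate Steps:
$w{\left(E \right)} = i \sqrt{2}$ ($w{\left(E \right)} = \sqrt{-4 + 2} = \sqrt{-2} = i \sqrt{2}$)
$Q{\left(W \right)} = i \sqrt{2} \sqrt{W}$
$\frac{3959}{2815} + \frac{1499}{Q{\left(-54 \right)}} = \frac{3959}{2815} + \frac{1499}{i \sqrt{2} \sqrt{-54}} = 3959 \cdot \frac{1}{2815} + \frac{1499}{i \sqrt{2} \cdot 3 i \sqrt{6}} = \frac{3959}{2815} + \frac{1499}{\left(-6\right) \sqrt{3}} = \frac{3959}{2815} + 1499 \left(- \frac{\sqrt{3}}{18}\right) = \frac{3959}{2815} - \frac{1499 \sqrt{3}}{18}$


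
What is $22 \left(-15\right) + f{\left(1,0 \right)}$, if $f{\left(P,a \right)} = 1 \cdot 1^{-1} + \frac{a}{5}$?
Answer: $-329$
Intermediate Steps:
$f{\left(P,a \right)} = 1 + \frac{a}{5}$ ($f{\left(P,a \right)} = 1 \cdot 1 + a \frac{1}{5} = 1 + \frac{a}{5}$)
$22 \left(-15\right) + f{\left(1,0 \right)} = 22 \left(-15\right) + \left(1 + \frac{1}{5} \cdot 0\right) = -330 + \left(1 + 0\right) = -330 + 1 = -329$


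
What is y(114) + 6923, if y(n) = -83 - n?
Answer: 6726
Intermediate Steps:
y(114) + 6923 = (-83 - 1*114) + 6923 = (-83 - 114) + 6923 = -197 + 6923 = 6726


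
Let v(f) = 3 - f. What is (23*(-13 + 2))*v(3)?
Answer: 0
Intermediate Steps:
(23*(-13 + 2))*v(3) = (23*(-13 + 2))*(3 - 1*3) = (23*(-11))*(3 - 3) = -253*0 = 0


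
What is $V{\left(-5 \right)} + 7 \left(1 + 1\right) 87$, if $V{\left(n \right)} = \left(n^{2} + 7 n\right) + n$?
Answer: $1203$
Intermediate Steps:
$V{\left(n \right)} = n^{2} + 8 n$
$V{\left(-5 \right)} + 7 \left(1 + 1\right) 87 = - 5 \left(8 - 5\right) + 7 \left(1 + 1\right) 87 = \left(-5\right) 3 + 7 \cdot 2 \cdot 87 = -15 + 14 \cdot 87 = -15 + 1218 = 1203$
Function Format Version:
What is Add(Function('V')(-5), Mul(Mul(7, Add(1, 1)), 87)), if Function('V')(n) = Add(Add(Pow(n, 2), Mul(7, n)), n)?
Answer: 1203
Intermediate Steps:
Function('V')(n) = Add(Pow(n, 2), Mul(8, n))
Add(Function('V')(-5), Mul(Mul(7, Add(1, 1)), 87)) = Add(Mul(-5, Add(8, -5)), Mul(Mul(7, Add(1, 1)), 87)) = Add(Mul(-5, 3), Mul(Mul(7, 2), 87)) = Add(-15, Mul(14, 87)) = Add(-15, 1218) = 1203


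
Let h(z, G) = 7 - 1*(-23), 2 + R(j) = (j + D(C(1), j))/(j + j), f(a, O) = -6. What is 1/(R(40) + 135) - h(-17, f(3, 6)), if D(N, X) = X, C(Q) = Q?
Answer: -4019/134 ≈ -29.993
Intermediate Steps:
R(j) = -1 (R(j) = -2 + (j + j)/(j + j) = -2 + (2*j)/((2*j)) = -2 + (2*j)*(1/(2*j)) = -2 + 1 = -1)
h(z, G) = 30 (h(z, G) = 7 + 23 = 30)
1/(R(40) + 135) - h(-17, f(3, 6)) = 1/(-1 + 135) - 1*30 = 1/134 - 30 = -4019/134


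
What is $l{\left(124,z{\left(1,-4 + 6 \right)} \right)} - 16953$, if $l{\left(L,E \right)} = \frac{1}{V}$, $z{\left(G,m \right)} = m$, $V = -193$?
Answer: $- \frac{3271930}{193} \approx -16953.0$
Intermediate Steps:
$l{\left(L,E \right)} = - \frac{1}{193}$ ($l{\left(L,E \right)} = \frac{1}{-193} = - \frac{1}{193}$)
$l{\left(124,z{\left(1,-4 + 6 \right)} \right)} - 16953 = - \frac{1}{193} - 16953 = - \frac{3271930}{193}$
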